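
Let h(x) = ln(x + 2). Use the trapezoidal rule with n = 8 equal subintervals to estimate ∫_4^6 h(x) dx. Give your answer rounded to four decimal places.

3.8848

Δx = (6 − 4)/8 = 0.25.
h(4) ≈ 1.7918, h(4.25) ≈ 1.8326, h(4.5) ≈ 1.8718, h(4.75) ≈ 1.9095, h(5) ≈ 1.9459, h(5.25) ≈ 1.9810, h(5.5) ≈ 2.0149, h(5.75) ≈ 2.0477, h(6) ≈ 2.0794.
T_8 = (Δx/2)·[h(x_0) + 2h(x_1) + ... + 2h(x_{7}) + h(x_8)].
Sum ≈ 3.8848.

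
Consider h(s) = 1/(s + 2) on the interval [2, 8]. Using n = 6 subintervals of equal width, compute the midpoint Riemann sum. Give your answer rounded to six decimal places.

0.914130

Δs = (8 − 2)/6 = 1.
Midpoints: 2.5, 3.5, 4.5, 5.5, 6.5, 7.5.
h(2.5) = 2/9, h(3.5) = 2/11, h(4.5) = 2/13, h(5.5) = 2/15, h(6.5) = 2/17, h(7.5) = 2/19.
Sum = Δs · [h(2.5) + h(3.5) + h(4.5) + ...].
Sum ≈ 0.914130.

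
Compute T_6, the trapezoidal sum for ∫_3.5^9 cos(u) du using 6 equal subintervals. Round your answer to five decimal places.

Δu = (9 − 3.5)/6 = 11/12.
f(3.5) ≈ -0.93646, f(53/12) ≈ -0.29143, f(16/3) ≈ 0.58180, f(6.25) ≈ 0.99945, f(43/6) ≈ 0.63446, f(97/12) ≈ -0.22735, f(9) ≈ -0.91113.
T_6 = (Δu/2)·[f(u_0) + 2f(u_1) + ... + 2f(u_{5}) + f(u_6)].
Sum ≈ 0.70872.

0.70872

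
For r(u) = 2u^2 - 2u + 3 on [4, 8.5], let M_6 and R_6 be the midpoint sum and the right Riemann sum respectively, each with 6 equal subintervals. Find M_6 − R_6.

-40.078125

M_6 = 323.578125.
R_6 = 363.65625.
M_6 − R_6 = -40.078125.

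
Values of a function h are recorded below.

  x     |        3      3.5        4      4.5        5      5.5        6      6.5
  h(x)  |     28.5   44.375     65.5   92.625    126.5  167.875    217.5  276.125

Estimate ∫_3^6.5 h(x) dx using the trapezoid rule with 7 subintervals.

Δx = 0.5.
T_7 = (0.5/2)·[28.5 + 2·44.375 + 2·65.5 + 2·92.625 + 2·126.5 + 2·167.875 + 2·217.5 + 276.125] = 433.34375.

433.34375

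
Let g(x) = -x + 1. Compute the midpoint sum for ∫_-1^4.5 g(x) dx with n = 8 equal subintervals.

-4.125

Δx = (4.5 − (-1))/8 = 0.6875.
Midpoints: -0.65625, 0.03125, 0.71875, 1.40625, 2.09375, 2.78125, 3.46875, 4.15625.
g(-0.65625) = 1.65625, g(0.03125) = 0.96875, g(0.71875) = 0.28125, g(1.40625) = -0.40625, g(2.09375) = -1.09375, g(2.78125) = -1.78125, g(3.46875) = -2.46875, g(4.15625) = -3.15625.
Sum = Δx · [g(-0.65625) + g(0.03125) + g(0.71875) + ...].
Sum = -4.125.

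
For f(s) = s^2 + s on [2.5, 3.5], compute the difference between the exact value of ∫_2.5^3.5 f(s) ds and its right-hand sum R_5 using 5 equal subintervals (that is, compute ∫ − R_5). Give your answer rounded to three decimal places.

Exact integral: ∫_2.5^3.5 f(s) ds ≈ 12.08333.
R_5 = 12.79.
Error ≈ 12.08333 − 12.79 ≈ -0.707.

-0.707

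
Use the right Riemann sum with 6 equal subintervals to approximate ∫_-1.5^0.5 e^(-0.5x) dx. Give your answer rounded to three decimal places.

2.460

Δx = (0.5 − (-1.5))/6 = 1/3.
Right endpoints: -7/6, -5/6, -0.5, -1/6, 1/6, 0.5.
f(-7/6) ≈ 1.792, f(-5/6) ≈ 1.517, f(-0.5) ≈ 1.284, f(-1/6) ≈ 1.087, f(1/6) ≈ 0.920, f(0.5) ≈ 0.779.
Sum = Δx · [f(-7/6) + f(-5/6) + f(-0.5) + ...].
Sum ≈ 2.460.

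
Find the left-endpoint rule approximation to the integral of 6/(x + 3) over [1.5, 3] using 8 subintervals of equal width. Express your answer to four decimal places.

1.7577

Δx = (3 − 1.5)/8 = 0.1875.
Left endpoints: 1.5, 1.6875, 1.875, 2.0625, 2.25, 2.4375, 2.625, 2.8125.
f(1.5) = 4/3, f(1.6875) = 1.28, f(1.875) = 16/13, f(2.0625) = 32/27, f(2.25) = 8/7, f(2.4375) = 32/29, f(2.625) = 16/15, f(2.8125) = 32/31.
Sum = Δx · [f(1.5) + f(1.6875) + f(1.875) + ...].
Sum ≈ 1.7577.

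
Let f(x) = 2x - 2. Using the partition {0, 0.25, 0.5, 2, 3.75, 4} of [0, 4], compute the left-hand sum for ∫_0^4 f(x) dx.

Subinterval widths: 0.25, 0.25, 1.5, 1.75, 0.25.
Left endpoints: 0, 0.25, 0.5, 2, 3.75.
f(0) = -2, f(0.25) = -1.5, f(0.5) = -1, f(2) = 2, f(3.75) = 5.5.
Sum = Σ Δx_i · f(x_i).
Sum = 2.5.

2.5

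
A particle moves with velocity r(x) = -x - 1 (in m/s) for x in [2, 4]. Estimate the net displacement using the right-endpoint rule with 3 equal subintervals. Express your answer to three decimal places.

Δx = (4 − 2)/3 = 2/3.
Right endpoints: 8/3, 10/3, 4.
r(8/3) = -11/3, r(10/3) = -13/3, r(4) = -5.
Sum = Δx · [r(8/3) + r(10/3) + r(4)].
Sum ≈ -8.667.

-8.667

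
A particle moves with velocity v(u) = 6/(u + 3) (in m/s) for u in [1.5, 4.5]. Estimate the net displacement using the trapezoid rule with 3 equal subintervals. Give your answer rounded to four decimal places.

3.0807

Δu = (4.5 − 1.5)/3 = 1.
v(1.5) = 4/3, v(2.5) = 12/11, v(3.5) = 12/13, v(4.5) = 0.8.
T_3 = (Δu/2)·[v(u_0) + 2v(u_1) + 2v(u_2) + v(u_3)].
Sum ≈ 3.0807.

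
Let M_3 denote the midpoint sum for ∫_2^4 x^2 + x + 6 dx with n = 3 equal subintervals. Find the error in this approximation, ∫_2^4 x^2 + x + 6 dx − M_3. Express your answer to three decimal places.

0.074

Exact integral: ∫_2^4 f(x) dx ≈ 36.66667.
M_3 ≈ 36.59259.
Error ≈ 36.66667 − 36.59259 ≈ 0.074.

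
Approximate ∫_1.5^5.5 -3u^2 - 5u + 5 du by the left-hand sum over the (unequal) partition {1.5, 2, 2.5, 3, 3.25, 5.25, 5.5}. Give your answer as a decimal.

Subinterval widths: 0.5, 0.5, 0.5, 0.25, 2, 0.25.
Left endpoints: 1.5, 2, 2.5, 3, 3.25, 5.25.
f(1.5) = -9.25, f(2) = -17, f(2.5) = -26.25, f(3) = -37, f(3.25) = -42.9375, f(5.25) = -103.9375.
Sum = Σ Δu_i · f(u_i).
Sum = -147.359375.

-147.359375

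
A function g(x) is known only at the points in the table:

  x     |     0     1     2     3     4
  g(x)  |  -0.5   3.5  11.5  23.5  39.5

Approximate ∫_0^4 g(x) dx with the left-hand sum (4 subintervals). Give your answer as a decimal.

38

Δx = 1.
Sum = 1·[(-0.5) + 3.5 + 11.5 + 23.5] = 38.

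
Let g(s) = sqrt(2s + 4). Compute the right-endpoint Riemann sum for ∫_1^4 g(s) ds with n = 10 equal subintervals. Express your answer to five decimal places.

Δs = (4 − 1)/10 = 0.3.
Right endpoints: 1.3, 1.6, 1.9, 2.2, 2.5, 2.8, 3.1, 3.4, 3.7, 4.
g(1.3) ≈ 2.56905, g(1.6) ≈ 2.68328, g(1.9) ≈ 2.79285, g(2.2) ≈ 2.89828, g(2.5) ≈ 3.00000, g(2.8) ≈ 3.09839, g(3.1) ≈ 3.19374, g(3.4) ≈ 3.28634, g(3.7) ≈ 3.37639, g(4) ≈ 3.46410.
Sum = Δs · [g(1.3) + g(1.6) + g(1.9) + ...].
Sum ≈ 9.10872.

9.10872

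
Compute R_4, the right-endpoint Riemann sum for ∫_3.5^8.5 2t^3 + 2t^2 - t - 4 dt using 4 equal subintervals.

3701.25

Δt = (8.5 − 3.5)/4 = 1.25.
Right endpoints: 4.75, 6, 7.25, 8.5.
f(4.75) = 250.71875, f(6) = 494, f(7.25) = 856.03125, f(8.5) = 1360.25.
Sum = Δt · [f(4.75) + f(6) + f(7.25) + f(8.5)].
Sum = 3701.25.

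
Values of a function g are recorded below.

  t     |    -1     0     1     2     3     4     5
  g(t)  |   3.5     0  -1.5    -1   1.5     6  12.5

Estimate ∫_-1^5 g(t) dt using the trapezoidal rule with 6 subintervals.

Δt = 1.
T_6 = (1/2)·[3.5 + 2·0 + 2·(-1.5) + 2·(-1) + 2·1.5 + 2·6 + 12.5] = 13.

13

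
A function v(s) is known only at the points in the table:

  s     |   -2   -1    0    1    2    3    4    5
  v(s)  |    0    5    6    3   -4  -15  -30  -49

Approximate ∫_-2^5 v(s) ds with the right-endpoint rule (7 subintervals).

-84

Δs = 1.
Sum = 1·[5 + 6 + 3 + (-4) + (-15) + (-30) + (-49)] = -84.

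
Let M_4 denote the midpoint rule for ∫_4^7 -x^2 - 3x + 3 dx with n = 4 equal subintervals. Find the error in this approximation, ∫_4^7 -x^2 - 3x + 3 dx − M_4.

Exact integral: ∫_4^7 f(x) dx = -133.5.
M_4 = -133.359375.
Error = -133.5 − (-133.359375) = -0.140625.

-0.140625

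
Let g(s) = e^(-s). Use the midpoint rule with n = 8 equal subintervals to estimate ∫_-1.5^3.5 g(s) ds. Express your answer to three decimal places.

Δs = (3.5 − (-1.5))/8 = 0.625.
Midpoints: -1.1875, -0.5625, 0.0625, 0.6875, 1.3125, 1.9375, 2.5625, 3.1875.
g(-1.1875) ≈ 3.279, g(-0.5625) ≈ 1.755, g(0.0625) ≈ 0.939, g(0.6875) ≈ 0.503, g(1.3125) ≈ 0.269, g(1.9375) ≈ 0.144, g(2.5625) ≈ 0.077, g(3.1875) ≈ 0.041.
Sum = Δs · [g(-1.1875) + g(-0.5625) + g(0.0625) + ...].
Sum ≈ 4.380.

4.380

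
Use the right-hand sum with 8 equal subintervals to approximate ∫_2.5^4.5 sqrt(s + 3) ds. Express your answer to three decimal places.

5.143

Δs = (4.5 − 2.5)/8 = 0.25.
Right endpoints: 2.75, 3, 3.25, 3.5, 3.75, 4, 4.25, 4.5.
f(2.75) ≈ 2.398, f(3) ≈ 2.449, f(3.25) ≈ 2.500, f(3.5) ≈ 2.550, f(3.75) ≈ 2.598, f(4) ≈ 2.646, f(4.25) ≈ 2.693, f(4.5) ≈ 2.739.
Sum = Δs · [f(2.75) + f(3) + f(3.25) + ...].
Sum ≈ 5.143.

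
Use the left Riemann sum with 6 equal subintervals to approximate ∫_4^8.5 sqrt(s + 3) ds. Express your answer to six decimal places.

Δs = (8.5 − 4)/6 = 0.75.
Left endpoints: 4, 4.75, 5.5, 6.25, 7, 7.75.
f(4) ≈ 2.645751, f(4.75) ≈ 2.783882, f(5.5) ≈ 2.915476, f(6.25) ≈ 3.041381, f(7) ≈ 3.162278, f(7.75) ≈ 3.278719.
Sum = Δs · [f(4) + f(4.75) + f(5.5) + ...].
Sum ≈ 13.370616.

13.370616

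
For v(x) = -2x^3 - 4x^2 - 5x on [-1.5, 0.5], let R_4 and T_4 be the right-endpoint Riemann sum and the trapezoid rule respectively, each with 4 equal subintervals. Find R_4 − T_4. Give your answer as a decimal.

R_4 = 0.5.
T_4 = 2.75.
R_4 − T_4 = -2.25.

-2.25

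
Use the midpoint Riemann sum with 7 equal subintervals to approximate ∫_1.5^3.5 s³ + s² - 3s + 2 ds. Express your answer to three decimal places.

Δs = (3.5 − 1.5)/7 = 2/7.
Midpoints: 23/14, 27/14, 31/14, 2.5, 39/14, 43/14, 47/14.
f(23/14) = 11537/2744, f(27/14) = 19501/2744, f(31/14) = 30505/2744, f(2.5) = 16.375, f(39/14) = 63169/2744, f(43/14) = 85597/2744, f(47/14) = 112601/2744.
Sum = Δs · [f(23/14) + f(27/14) + f(31/14) + ...].
Sum ≈ 38.301.

38.301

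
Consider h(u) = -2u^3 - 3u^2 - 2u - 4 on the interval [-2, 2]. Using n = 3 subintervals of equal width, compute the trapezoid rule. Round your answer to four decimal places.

Δu = (2 − (-2))/3 = 4/3.
h(-2) = 4, h(-2/3) = -92/27, h(2/3) = -196/27, h(2) = -36.
T_3 = (Δu/2)·[h(u_0) + 2h(u_1) + 2h(u_2) + h(u_3)].
Sum ≈ -35.5556.

-35.5556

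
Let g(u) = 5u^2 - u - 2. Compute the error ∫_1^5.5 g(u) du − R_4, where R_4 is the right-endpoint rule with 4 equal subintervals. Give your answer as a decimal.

Exact integral: ∫_1^5.5 g(u) du = 252.
R_4 = 336.48046875.
Error = 252 − 336.48046875 = -84.48046875.

-84.48046875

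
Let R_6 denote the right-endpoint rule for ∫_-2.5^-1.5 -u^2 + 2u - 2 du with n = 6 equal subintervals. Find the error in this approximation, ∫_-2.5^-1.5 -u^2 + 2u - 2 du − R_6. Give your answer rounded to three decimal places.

Exact integral: ∫_-2.5^-1.5 f(u) du ≈ -10.08333.
R_6 ≈ -9.58796.
Error ≈ -10.08333 − (-9.58796) ≈ -0.495.

-0.495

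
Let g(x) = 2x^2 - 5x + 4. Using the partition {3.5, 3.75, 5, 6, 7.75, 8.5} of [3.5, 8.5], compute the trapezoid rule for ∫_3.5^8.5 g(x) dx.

Subinterval widths: 0.25, 1.25, 1, 1.75, 0.75.
g(3.5) = 11, g(3.75) = 13.375, g(5) = 29, g(6) = 46, g(7.75) = 85.375, g(8.5) = 106.
On each subinterval the trapezoid contributes (Δx_i/2)·[g(x_{i-1}) + g(x_i)].
Sum = 253.75.

253.75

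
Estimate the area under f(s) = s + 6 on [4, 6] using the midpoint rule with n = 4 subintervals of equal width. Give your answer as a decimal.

Δs = (6 − 4)/4 = 0.5.
Midpoints: 4.25, 4.75, 5.25, 5.75.
f(4.25) = 10.25, f(4.75) = 10.75, f(5.25) = 11.25, f(5.75) = 11.75.
Sum = Δs · [f(4.25) + f(4.75) + f(5.25) + f(5.75)].
Sum = 22.

22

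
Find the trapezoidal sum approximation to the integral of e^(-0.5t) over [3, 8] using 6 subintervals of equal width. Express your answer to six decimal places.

Δt = (8 − 3)/6 = 5/6.
f(3) ≈ 0.223130, f(23/6) ≈ 0.147096, f(14/3) ≈ 0.096972, f(5.5) ≈ 0.063928, f(19/3) ≈ 0.042144, f(43/6) ≈ 0.027783, f(8) ≈ 0.018316.
T_6 = (Δt/2)·[f(t_0) + 2f(t_1) + ... + 2f(t_{5}) + f(t_6)].
Sum ≈ 0.415538.

0.415538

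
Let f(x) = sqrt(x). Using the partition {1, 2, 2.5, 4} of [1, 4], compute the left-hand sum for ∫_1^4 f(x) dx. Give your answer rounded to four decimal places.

4.0788

Subinterval widths: 1, 0.5, 1.5.
Left endpoints: 1, 2, 2.5.
f(1) ≈ 1.0000, f(2) ≈ 1.4142, f(2.5) ≈ 1.5811.
Sum = Σ Δx_i · f(x_i).
Sum ≈ 4.0788.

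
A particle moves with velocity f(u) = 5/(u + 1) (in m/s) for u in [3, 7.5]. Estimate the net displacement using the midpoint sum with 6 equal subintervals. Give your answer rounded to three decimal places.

3.763

Δu = (7.5 − 3)/6 = 0.75.
Midpoints: 3.375, 4.125, 4.875, 5.625, 6.375, 7.125.
f(3.375) = 8/7, f(4.125) = 40/41, f(4.875) = 40/47, f(5.625) = 40/53, f(6.375) = 40/59, f(7.125) = 8/13.
Sum = Δu · [f(3.375) + f(4.125) + f(4.875) + ...].
Sum ≈ 3.763.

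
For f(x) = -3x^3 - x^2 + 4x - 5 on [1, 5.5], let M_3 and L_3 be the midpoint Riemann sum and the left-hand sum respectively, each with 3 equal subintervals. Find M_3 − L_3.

-303.9609375

M_3 = -679.1484375.
L_3 = -375.1875.
M_3 − L_3 = -303.9609375.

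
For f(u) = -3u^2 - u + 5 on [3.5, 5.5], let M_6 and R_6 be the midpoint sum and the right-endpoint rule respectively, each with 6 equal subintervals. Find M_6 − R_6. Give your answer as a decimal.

9.5

M_6 ≈ -122.44444.
R_6 ≈ -131.94444.
M_6 − R_6 = 9.5.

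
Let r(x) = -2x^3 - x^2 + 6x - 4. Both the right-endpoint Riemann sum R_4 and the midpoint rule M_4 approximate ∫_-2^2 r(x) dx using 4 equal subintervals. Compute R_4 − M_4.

-5

R_4 = -26.
M_4 = -21.
R_4 − M_4 = -5.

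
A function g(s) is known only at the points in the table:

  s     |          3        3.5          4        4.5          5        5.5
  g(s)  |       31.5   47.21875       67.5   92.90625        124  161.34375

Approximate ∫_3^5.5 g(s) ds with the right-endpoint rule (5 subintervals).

Δs = 0.5.
Sum = 0.5·[47.21875 + 67.5 + 92.90625 + 124 + 161.34375] = 246.484375.

246.484375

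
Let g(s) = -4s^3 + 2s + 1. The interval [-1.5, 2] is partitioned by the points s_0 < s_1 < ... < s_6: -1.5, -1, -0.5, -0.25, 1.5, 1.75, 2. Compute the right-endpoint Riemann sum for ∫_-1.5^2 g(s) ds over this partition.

Subinterval widths: 0.5, 0.5, 0.25, 1.75, 0.25, 0.25.
Right endpoints: -1, -0.5, -0.25, 1.5, 1.75, 2.
g(-1) = 3, g(-0.5) = 0.5, g(-0.25) = 0.5625, g(1.5) = -9.5, g(1.75) = -16.9375, g(2) = -27.
Sum = Σ Δs_i · g(s_i).
Sum = -25.71875.

-25.71875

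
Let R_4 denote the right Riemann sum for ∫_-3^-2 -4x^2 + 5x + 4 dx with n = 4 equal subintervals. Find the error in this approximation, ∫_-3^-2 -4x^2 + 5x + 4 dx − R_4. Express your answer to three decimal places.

Exact integral: ∫_-3^-2 f(x) dx ≈ -33.83333.
R_4 = -30.75.
Error ≈ -33.83333 − (-30.75) ≈ -3.083.

-3.083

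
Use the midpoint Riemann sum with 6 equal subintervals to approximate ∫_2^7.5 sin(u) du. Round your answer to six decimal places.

Δu = (7.5 − 2)/6 = 11/12.
Midpoints: 59/24, 3.375, 103/24, 125/24, 6.125, 169/24.
f(59/24) ≈ 0.631324, f(3.375) ≈ -0.231294, f(103/24) ≈ -0.912794, f(125/24) ≈ -0.879520, f(6.125) ≈ -0.157526, f(169/24) ≈ 0.687820.
Sum = Δu · [f(59/24) + f(3.375) + f(103/24) + ...].
Sum ≈ -0.790158.

-0.790158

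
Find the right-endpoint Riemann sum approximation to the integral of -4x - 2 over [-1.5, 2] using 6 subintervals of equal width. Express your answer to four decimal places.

Δx = (2 − (-1.5))/6 = 7/12.
Right endpoints: -11/12, -1/3, 0.25, 5/6, 17/12, 2.
f(-11/12) = 5/3, f(-1/3) = -2/3, f(0.25) = -3, f(5/6) = -16/3, f(17/12) = -23/3, f(2) = -10.
Sum = Δx · [f(-11/12) + f(-1/3) + f(0.25) + ...].
Sum ≈ -14.5833.

-14.5833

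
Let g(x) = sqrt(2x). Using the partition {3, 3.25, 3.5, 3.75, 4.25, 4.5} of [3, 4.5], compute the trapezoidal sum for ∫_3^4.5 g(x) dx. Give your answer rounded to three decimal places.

Subinterval widths: 0.25, 0.25, 0.25, 0.5, 0.25.
g(3) ≈ 2.449, g(3.25) ≈ 2.550, g(3.5) ≈ 2.646, g(3.75) ≈ 2.739, g(4.25) ≈ 2.915, g(4.5) ≈ 3.000.
On each subinterval the trapezoid contributes (Δx_i/2)·[g(x_{i-1}) + g(x_i)].
Sum ≈ 4.100.

4.100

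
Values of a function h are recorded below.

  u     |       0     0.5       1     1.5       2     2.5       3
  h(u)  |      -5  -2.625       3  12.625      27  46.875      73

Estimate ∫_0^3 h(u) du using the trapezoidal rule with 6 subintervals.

60.4375

Δu = 0.5.
T_6 = (0.5/2)·[(-5) + 2·(-2.625) + 2·3 + 2·12.625 + 2·27 + 2·46.875 + 73] = 60.4375.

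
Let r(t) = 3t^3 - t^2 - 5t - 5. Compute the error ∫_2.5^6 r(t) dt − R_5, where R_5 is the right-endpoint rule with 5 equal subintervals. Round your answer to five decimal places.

Exact integral: ∫_2.5^6 r(t) dt ≈ 784.0364583.
R_5 = 988.54.
Error ≈ 784.0364583 − 988.54 ≈ -204.50354.

-204.50354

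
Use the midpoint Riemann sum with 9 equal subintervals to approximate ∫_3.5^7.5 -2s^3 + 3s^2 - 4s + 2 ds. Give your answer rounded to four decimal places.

-1206.0247

Δs = (7.5 − 3.5)/9 = 4/9.
Midpoints: 67/18, 25/6, 83/18, 91/18, 5.5, 107/18, 115/18, 41/6, 131/18.
f(67/18) = -54286/729, f(25/6) = -2896/27, f(83/18) = -108434/729, f(91/18) = -145780/729, f(5.5) = -262, f(107/18) = -244856/729, f(115/18) = -308122/729, f(41/6) = -14132/27, f(131/18) = -465950/729.
Sum = Δs · [f(67/18) + f(25/6) + f(83/18) + ...].
Sum ≈ -1206.0247.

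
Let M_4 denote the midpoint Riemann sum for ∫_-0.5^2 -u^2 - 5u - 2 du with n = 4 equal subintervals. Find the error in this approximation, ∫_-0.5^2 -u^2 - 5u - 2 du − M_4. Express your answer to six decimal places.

Exact integral: ∫_-0.5^2 f(u) du ≈ -17.08333333.
M_4 ≈ -17.00195312.
Error ≈ -17.08333333 − (-17.00195312) ≈ -0.081380.

-0.081380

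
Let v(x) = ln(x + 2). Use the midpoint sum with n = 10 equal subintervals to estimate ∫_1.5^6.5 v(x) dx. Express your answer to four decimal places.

8.8076

Δx = (6.5 − 1.5)/10 = 0.5.
Midpoints: 1.75, 2.25, 2.75, 3.25, 3.75, 4.25, 4.75, 5.25, 5.75, 6.25.
v(1.75) ≈ 1.3218, v(2.25) ≈ 1.4469, v(2.75) ≈ 1.5581, v(3.25) ≈ 1.6582, v(3.75) ≈ 1.7492, v(4.25) ≈ 1.8326, v(4.75) ≈ 1.9095, v(5.25) ≈ 1.9810, v(5.75) ≈ 2.0477, v(6.25) ≈ 2.1102.
Sum = Δx · [v(1.75) + v(2.25) + v(2.75) + ...].
Sum ≈ 8.8076.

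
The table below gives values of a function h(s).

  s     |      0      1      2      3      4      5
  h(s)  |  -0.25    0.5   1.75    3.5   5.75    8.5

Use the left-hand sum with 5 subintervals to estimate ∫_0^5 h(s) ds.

11.25

Δs = 1.
Sum = 1·[(-0.25) + 0.5 + 1.75 + 3.5 + 5.75] = 11.25.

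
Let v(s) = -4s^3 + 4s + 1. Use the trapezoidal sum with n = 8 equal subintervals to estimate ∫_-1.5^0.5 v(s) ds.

3.125

Δs = (0.5 − (-1.5))/8 = 0.25.
v(-1.5) = 8.5, v(-1.25) = 3.8125, v(-1) = 1, v(-0.75) = -0.3125, v(-0.5) = -0.5, v(-0.25) = 0.0625, v(0) = 1, v(0.25) = 1.9375, v(0.5) = 2.5.
T_8 = (Δs/2)·[v(s_0) + 2v(s_1) + ... + 2v(s_{7}) + v(s_8)].
Sum = 3.125.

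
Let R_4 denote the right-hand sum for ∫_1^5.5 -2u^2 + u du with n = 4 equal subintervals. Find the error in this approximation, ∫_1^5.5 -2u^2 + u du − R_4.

32.2734375

Exact integral: ∫_1^5.5 f(u) du = -95.625.
R_4 = -127.8984375.
Error = -95.625 − (-127.8984375) = 32.2734375.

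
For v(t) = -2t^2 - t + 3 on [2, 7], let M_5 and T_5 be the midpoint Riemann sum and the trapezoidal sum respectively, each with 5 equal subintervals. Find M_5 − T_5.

2.5

M_5 = -230.
T_5 = -232.5.
M_5 − T_5 = 2.5.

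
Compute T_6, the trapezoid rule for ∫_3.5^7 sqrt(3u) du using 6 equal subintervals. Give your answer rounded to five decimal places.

13.82065

Δu = (7 − 3.5)/6 = 7/12.
f(3.5) ≈ 3.24037, f(49/12) ≈ 3.50000, f(14/3) ≈ 3.74166, f(5.25) ≈ 3.96863, f(35/6) ≈ 4.18330, f(77/12) ≈ 4.38748, f(7) ≈ 4.58258.
T_6 = (Δu/2)·[f(u_0) + 2f(u_1) + ... + 2f(u_{5}) + f(u_6)].
Sum ≈ 13.82065.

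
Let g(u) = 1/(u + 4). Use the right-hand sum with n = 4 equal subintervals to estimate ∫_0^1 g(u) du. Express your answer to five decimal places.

0.21701

Δu = (1 − 0)/4 = 0.25.
Right endpoints: 0.25, 0.5, 0.75, 1.
g(0.25) = 4/17, g(0.5) = 2/9, g(0.75) = 4/19, g(1) = 0.2.
Sum = Δu · [g(0.25) + g(0.5) + g(0.75) + g(1)].
Sum ≈ 0.21701.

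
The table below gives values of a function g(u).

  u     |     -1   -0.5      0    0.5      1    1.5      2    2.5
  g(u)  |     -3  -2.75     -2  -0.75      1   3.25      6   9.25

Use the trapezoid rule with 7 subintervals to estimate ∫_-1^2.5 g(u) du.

3.9375

Δu = 0.5.
T_7 = (0.5/2)·[(-3) + 2·(-2.75) + 2·(-2) + 2·(-0.75) + 2·1 + 2·3.25 + 2·6 + 9.25] = 3.9375.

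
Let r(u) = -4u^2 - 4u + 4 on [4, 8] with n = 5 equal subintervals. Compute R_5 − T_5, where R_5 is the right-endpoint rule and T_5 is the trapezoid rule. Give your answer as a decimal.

-83.2

R_5 = -762.24.
T_5 = -679.04.
R_5 − T_5 = -83.2.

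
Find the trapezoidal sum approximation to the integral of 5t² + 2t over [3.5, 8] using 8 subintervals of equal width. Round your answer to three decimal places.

834.812

Δt = (8 − 3.5)/8 = 0.5625.
f(3.5) = 68.25, f(4.0625) = 90.64453125, f(4.625) = 116.203125, f(5.1875) = 144.92578125, f(5.75) = 176.8125, f(6.3125) = 211.86328125, f(6.875) = 250.078125, f(7.4375) = 291.45703125, f(8) = 336.
T_8 = (Δt/2)·[f(t_0) + 2f(t_1) + ... + 2f(t_{7}) + f(t_8)].
Sum ≈ 834.812.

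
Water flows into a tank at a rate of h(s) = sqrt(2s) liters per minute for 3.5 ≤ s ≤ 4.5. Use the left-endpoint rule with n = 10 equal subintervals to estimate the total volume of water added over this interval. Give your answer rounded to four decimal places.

Δs = (4.5 − 3.5)/10 = 0.1.
Left endpoints: 3.5, 3.6, 3.7, 3.8, 3.9, 4, 4.1, 4.2, 4.3, 4.4.
h(3.5) ≈ 2.6458, h(3.6) ≈ 2.6833, h(3.7) ≈ 2.7203, h(3.8) ≈ 2.7568, h(3.9) ≈ 2.7928, h(4) ≈ 2.8284, h(4.1) ≈ 2.8636, h(4.2) ≈ 2.8983, h(4.3) ≈ 2.9326, h(4.4) ≈ 2.9665.
Sum = Δs · [h(3.5) + h(3.6) + h(3.7) + ...].
Sum ≈ 2.8088.

2.8088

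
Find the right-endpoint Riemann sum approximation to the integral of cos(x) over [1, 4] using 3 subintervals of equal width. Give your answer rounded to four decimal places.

Δx = (4 − 1)/3 = 1.
Right endpoints: 2, 3, 4.
f(2) ≈ -0.4161, f(3) ≈ -0.9900, f(4) ≈ -0.6536.
Sum = Δx · [f(2) + f(3) + f(4)].
Sum ≈ -2.0598.

-2.0598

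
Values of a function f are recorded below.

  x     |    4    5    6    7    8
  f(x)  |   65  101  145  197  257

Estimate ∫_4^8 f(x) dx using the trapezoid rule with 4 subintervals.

604

Δx = 1.
T_4 = (1/2)·[65 + 2·101 + 2·145 + 2·197 + 257] = 604.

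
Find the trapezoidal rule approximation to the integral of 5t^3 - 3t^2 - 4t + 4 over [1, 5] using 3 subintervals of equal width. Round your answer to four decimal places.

673.7778

Δt = (5 − 1)/3 = 4/3.
f(1) = 2, f(7/3) = 1130/27, f(11/3) = 5278/27, f(5) = 534.
T_3 = (Δt/2)·[f(t_0) + 2f(t_1) + 2f(t_2) + f(t_3)].
Sum ≈ 673.7778.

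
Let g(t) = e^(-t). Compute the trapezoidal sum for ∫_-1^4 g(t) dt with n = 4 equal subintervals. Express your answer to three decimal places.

3.043

Δt = (4 − (-1))/4 = 1.25.
g(-1) ≈ 2.718, g(0.25) ≈ 0.779, g(1.5) ≈ 0.223, g(2.75) ≈ 0.064, g(4) ≈ 0.018.
T_4 = (Δt/2)·[g(t_0) + 2g(t_1) + 2g(t_2) + 2g(t_3) + g(t_4)].
Sum ≈ 3.043.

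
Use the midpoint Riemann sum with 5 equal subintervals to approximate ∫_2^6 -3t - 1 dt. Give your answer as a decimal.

Δt = (6 − 2)/5 = 0.8.
Midpoints: 2.4, 3.2, 4, 4.8, 5.6.
f(2.4) = -8.2, f(3.2) = -10.6, f(4) = -13, f(4.8) = -15.4, f(5.6) = -17.8.
Sum = Δt · [f(2.4) + f(3.2) + f(4) + f(4.8) + f(5.6)].
Sum = -52.

-52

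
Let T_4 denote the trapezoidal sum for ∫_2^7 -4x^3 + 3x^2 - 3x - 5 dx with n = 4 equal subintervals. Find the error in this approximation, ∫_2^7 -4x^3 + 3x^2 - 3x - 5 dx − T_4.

66.40625

Exact integral: ∫_2^7 f(x) dx = -2142.5.
T_4 = -2208.90625.
Error = -2142.5 − (-2208.90625) = 66.40625.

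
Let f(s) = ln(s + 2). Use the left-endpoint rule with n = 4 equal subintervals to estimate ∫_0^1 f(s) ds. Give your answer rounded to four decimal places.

Δs = (1 − 0)/4 = 0.25.
Left endpoints: 0, 0.25, 0.5, 0.75.
f(0) ≈ 0.6931, f(0.25) ≈ 0.8109, f(0.5) ≈ 0.9163, f(0.75) ≈ 1.0116.
Sum = Δs · [f(0) + f(0.25) + f(0.5) + f(0.75)].
Sum ≈ 0.8580.

0.8580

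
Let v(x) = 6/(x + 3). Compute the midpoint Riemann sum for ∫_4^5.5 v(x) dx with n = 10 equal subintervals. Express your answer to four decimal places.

Δx = (5.5 − 4)/10 = 0.15.
Midpoints: 4.075, 4.225, 4.375, 4.525, 4.675, 4.825, 4.975, 5.125, 5.275, 5.425.
v(4.075) = 240/283, v(4.225) = 240/289, v(4.375) = 48/59, v(4.525) = 240/301, v(4.675) = 240/307, v(4.825) = 240/313, v(4.975) = 240/319, v(5.125) = 48/65, v(5.275) = 240/331, v(5.425) = 240/337.
Sum = Δx · [v(4.075) + v(4.225) + v(4.375) + ...].
Sum ≈ 1.1649.

1.1649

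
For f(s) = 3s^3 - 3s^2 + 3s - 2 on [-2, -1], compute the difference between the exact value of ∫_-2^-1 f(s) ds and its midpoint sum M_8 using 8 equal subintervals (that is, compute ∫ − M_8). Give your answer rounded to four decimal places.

-0.0215

Exact integral: ∫_-2^-1 f(s) ds = -24.75.
M_8 ≈ -24.728516.
Error ≈ -24.75 − (-24.728516) ≈ -0.0215.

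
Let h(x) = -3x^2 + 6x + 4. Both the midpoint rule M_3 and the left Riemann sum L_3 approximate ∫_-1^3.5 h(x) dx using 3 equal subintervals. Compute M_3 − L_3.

M_3 = 10.40625.
L_3 = 7.875.
M_3 − L_3 = 2.53125.

2.53125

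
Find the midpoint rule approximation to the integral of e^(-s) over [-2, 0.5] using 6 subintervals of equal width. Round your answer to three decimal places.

6.734

Δs = (0.5 − (-2))/6 = 5/12.
Midpoints: -43/24, -1.375, -23/24, -13/24, -0.125, 7/24.
f(-43/24) ≈ 5.999, f(-1.375) ≈ 3.955, f(-23/24) ≈ 2.607, f(-13/24) ≈ 1.719, f(-0.125) ≈ 1.133, f(7/24) ≈ 0.747.
Sum = Δs · [f(-43/24) + f(-1.375) + f(-23/24) + ...].
Sum ≈ 6.734.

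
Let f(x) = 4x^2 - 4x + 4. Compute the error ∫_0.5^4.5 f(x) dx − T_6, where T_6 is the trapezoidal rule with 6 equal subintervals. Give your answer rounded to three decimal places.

-1.185

Exact integral: ∫_0.5^4.5 f(x) dx ≈ 97.33333.
T_6 ≈ 98.51852.
Error ≈ 97.33333 − 98.51852 ≈ -1.185.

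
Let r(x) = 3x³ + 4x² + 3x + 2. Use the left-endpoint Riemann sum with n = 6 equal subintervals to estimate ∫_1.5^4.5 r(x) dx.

Δx = (4.5 − 1.5)/6 = 0.5.
Left endpoints: 1.5, 2, 2.5, 3, 3.5, 4.
r(1.5) = 25.625, r(2) = 48, r(2.5) = 81.375, r(3) = 128, r(3.5) = 190.125, r(4) = 270.
Sum = Δx · [r(1.5) + r(2) + r(2.5) + ...].
Sum = 371.5625.

371.5625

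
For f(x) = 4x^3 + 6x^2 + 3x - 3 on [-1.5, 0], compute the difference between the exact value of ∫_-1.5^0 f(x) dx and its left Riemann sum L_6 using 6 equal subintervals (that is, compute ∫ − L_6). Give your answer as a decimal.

Exact integral: ∫_-1.5^0 f(x) dx = -6.1875.
L_6 = -6.796875.
Error = -6.1875 − (-6.796875) = 0.609375.

0.609375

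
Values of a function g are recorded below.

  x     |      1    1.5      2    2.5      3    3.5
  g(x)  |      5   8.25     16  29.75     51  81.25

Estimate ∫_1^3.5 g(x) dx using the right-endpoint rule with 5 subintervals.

93.125

Δx = 0.5.
Sum = 0.5·[8.25 + 16 + 29.75 + 51 + 81.25] = 93.125.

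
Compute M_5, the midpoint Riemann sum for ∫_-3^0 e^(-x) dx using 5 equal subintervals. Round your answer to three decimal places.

18.802

Δx = (0 − (-3))/5 = 0.6.
Midpoints: -2.7, -2.1, -1.5, -0.9, -0.3.
f(-2.7) ≈ 14.880, f(-2.1) ≈ 8.166, f(-1.5) ≈ 4.482, f(-0.9) ≈ 2.460, f(-0.3) ≈ 1.350.
Sum = Δx · [f(-2.7) + f(-2.1) + f(-1.5) + f(-0.9) + f(-0.3)].
Sum ≈ 18.802.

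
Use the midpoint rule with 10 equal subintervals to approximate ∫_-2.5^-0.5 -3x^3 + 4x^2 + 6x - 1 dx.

29.8

Δx = (-0.5 − (-2.5))/10 = 0.2.
Midpoints: -2.4, -2.2, -2, -1.8, -1.6, -1.4, -1.2, -1, -0.8, -0.6.
f(-2.4) = 49.112, f(-2.2) = 37.104, f(-2) = 27, f(-1.8) = 18.656, f(-1.6) = 11.928, f(-1.4) = 6.672, f(-1.2) = 2.744, f(-1) = 0, f(-0.8) = -1.704, f(-0.6) = -2.512.
Sum = Δx · [f(-2.4) + f(-2.2) + f(-2) + ...].
Sum = 29.8.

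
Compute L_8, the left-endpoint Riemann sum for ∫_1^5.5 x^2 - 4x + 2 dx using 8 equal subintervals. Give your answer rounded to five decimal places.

Δx = (5.5 − 1)/8 = 0.5625.
Left endpoints: 1, 1.5625, 2.125, 2.6875, 3.25, 3.8125, 4.375, 4.9375.
f(1) = -1, f(1.5625) = -1.80859375, f(2.125) = -1.984375, f(2.6875) = -1.52734375, f(3.25) = -0.4375, f(3.8125) = 1.28515625, f(4.375) = 3.640625, f(4.9375) = 6.62890625.
Sum = Δx · [f(1) + f(1.5625) + f(2.125) + ...].
Sum ≈ 2.69824.

2.69824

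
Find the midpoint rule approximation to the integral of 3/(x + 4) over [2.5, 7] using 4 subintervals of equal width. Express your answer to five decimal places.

1.57586

Δx = (7 − 2.5)/4 = 1.125.
Midpoints: 3.0625, 4.1875, 5.3125, 6.4375.
f(3.0625) = 48/113, f(4.1875) = 48/131, f(5.3125) = 48/149, f(6.4375) = 48/167.
Sum = Δx · [f(3.0625) + f(4.1875) + f(5.3125) + f(6.4375)].
Sum ≈ 1.57586.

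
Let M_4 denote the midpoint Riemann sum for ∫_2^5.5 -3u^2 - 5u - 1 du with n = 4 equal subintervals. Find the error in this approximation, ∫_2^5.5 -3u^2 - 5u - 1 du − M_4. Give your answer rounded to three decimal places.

Exact integral: ∫_2^5.5 f(u) du = -227.5.
M_4 ≈ -226.83008.
Error ≈ -227.5 − (-226.83008) ≈ -0.670.

-0.670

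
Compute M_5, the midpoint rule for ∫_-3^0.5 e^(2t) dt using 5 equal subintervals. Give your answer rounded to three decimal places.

1.253

Δt = (0.5 − (-3))/5 = 0.7.
Midpoints: -2.65, -1.95, -1.25, -0.55, 0.15.
f(-2.65) ≈ 0.005, f(-1.95) ≈ 0.020, f(-1.25) ≈ 0.082, f(-0.55) ≈ 0.333, f(0.15) ≈ 1.350.
Sum = Δt · [f(-2.65) + f(-1.95) + f(-1.25) + f(-0.55) + f(0.15)].
Sum ≈ 1.253.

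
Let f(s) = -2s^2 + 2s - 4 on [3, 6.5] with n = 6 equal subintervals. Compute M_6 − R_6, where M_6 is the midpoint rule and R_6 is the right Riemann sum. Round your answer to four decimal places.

M_6 ≈ -145.634838.
R_6 ≈ -163.584491.
M_6 − R_6 ≈ 17.9497.

17.9497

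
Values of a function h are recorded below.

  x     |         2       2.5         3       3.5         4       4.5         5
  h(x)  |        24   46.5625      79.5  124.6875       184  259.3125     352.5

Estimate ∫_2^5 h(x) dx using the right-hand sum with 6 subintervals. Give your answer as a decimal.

Δx = 0.5.
Sum = 0.5·[46.5625 + 79.5 + 124.6875 + 184 + 259.3125 + 352.5] = 523.28125.

523.28125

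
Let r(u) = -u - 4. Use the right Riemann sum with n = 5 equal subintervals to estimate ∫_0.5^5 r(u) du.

Δu = (5 − 0.5)/5 = 0.9.
Right endpoints: 1.4, 2.3, 3.2, 4.1, 5.
r(1.4) = -5.4, r(2.3) = -6.3, r(3.2) = -7.2, r(4.1) = -8.1, r(5) = -9.
Sum = Δu · [r(1.4) + r(2.3) + r(3.2) + r(4.1) + r(5)].
Sum = -32.4.

-32.4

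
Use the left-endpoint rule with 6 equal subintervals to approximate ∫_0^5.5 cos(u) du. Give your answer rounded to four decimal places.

-0.5219

Δu = (5.5 − 0)/6 = 11/12.
Left endpoints: 0, 11/12, 11/6, 2.75, 11/3, 55/12.
f(0) ≈ 1.0000, f(11/12) ≈ 0.6085, f(11/6) ≈ -0.2595, f(2.75) ≈ -0.9243, f(11/3) ≈ -0.8653, f(55/12) ≈ -0.1287.
Sum = Δu · [f(0) + f(11/12) + f(11/6) + ...].
Sum ≈ -0.5219.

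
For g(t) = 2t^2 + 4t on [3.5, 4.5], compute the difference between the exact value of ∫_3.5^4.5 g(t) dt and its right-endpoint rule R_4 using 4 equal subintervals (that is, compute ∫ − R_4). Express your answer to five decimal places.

Exact integral: ∫_3.5^4.5 g(t) dt ≈ 48.1666667.
R_4 = 50.6875.
Error ≈ 48.1666667 − 50.6875 ≈ -2.52083.

-2.52083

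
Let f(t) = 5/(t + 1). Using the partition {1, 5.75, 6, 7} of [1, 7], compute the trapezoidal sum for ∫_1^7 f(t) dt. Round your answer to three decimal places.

Subinterval widths: 4.75, 0.25, 1.
f(1) = 2.5, f(5.75) = 20/27, f(6) = 5/7, f(7) = 0.625.
On each subinterval the trapezoid contributes (Δt_i/2)·[f(t_{i-1}) + f(t_i)].
Sum ≈ 8.548.

8.548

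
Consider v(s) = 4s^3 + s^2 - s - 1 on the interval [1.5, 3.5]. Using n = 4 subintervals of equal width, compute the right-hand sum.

195.25

Δs = (3.5 − 1.5)/4 = 0.5.
Right endpoints: 2, 2.5, 3, 3.5.
v(2) = 33, v(2.5) = 65.25, v(3) = 113, v(3.5) = 179.25.
Sum = Δs · [v(2) + v(2.5) + v(3) + v(3.5)].
Sum = 195.25.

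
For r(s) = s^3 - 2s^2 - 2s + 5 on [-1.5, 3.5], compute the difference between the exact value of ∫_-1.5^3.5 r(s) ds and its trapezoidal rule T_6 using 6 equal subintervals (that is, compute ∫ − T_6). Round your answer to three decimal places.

Exact integral: ∫_-1.5^3.5 r(s) ds ≈ 20.41667.
T_6 ≈ 20.99537.
Error ≈ 20.41667 − 20.99537 ≈ -0.579.

-0.579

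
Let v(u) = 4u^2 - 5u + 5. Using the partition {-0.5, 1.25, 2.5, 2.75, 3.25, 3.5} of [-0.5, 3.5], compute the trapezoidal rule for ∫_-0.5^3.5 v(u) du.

Subinterval widths: 1.75, 1.25, 0.25, 0.5, 0.25.
v(-0.5) = 8.5, v(1.25) = 5, v(2.5) = 17.5, v(2.75) = 21.5, v(3.25) = 31, v(3.5) = 36.5.
On each subinterval the trapezoid contributes (Δu_i/2)·[v(u_{i-1}) + v(u_i)].
Sum = 52.3125.

52.3125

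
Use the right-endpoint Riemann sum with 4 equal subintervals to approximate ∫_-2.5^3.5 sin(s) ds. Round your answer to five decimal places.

0.29470

Δs = (3.5 − (-2.5))/4 = 1.5.
Right endpoints: -1, 0.5, 2, 3.5.
f(-1) ≈ -0.84147, f(0.5) ≈ 0.47943, f(2) ≈ 0.90930, f(3.5) ≈ -0.35078.
Sum = Δs · [f(-1) + f(0.5) + f(2) + f(3.5)].
Sum ≈ 0.29470.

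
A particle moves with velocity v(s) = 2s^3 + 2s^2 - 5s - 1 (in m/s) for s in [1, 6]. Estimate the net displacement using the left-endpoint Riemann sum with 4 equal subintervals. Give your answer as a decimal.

Δs = (6 − 1)/4 = 1.25.
Left endpoints: 1, 2.25, 3.5, 4.75.
v(1) = -2, v(2.25) = 20.65625, v(3.5) = 91.75, v(4.75) = 234.71875.
Sum = Δs · [v(1) + v(2.25) + v(3.5) + v(4.75)].
Sum = 431.40625.

431.40625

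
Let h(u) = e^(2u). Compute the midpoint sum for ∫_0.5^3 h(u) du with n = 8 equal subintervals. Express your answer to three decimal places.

Δu = (3 − 0.5)/8 = 0.3125.
Midpoints: 0.65625, 0.96875, 1.28125, 1.59375, 1.90625, 2.21875, 2.53125, 2.84375.
h(0.65625) ≈ 3.715, h(0.96875) ≈ 6.941, h(1.28125) ≈ 12.968, h(1.59375) ≈ 24.228, h(1.90625) ≈ 45.263, h(2.21875) ≈ 84.563, h(2.53125) ≈ 157.985, h(2.84375) ≈ 295.155.
Sum = Δu · [h(0.65625) + h(0.96875) + h(1.28125) + ...].
Sum ≈ 197.131.

197.131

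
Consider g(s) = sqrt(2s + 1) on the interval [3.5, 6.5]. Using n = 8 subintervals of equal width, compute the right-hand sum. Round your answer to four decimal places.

Δs = (6.5 − 3.5)/8 = 0.375.
Right endpoints: 3.875, 4.25, 4.625, 5, 5.375, 5.75, 6.125, 6.5.
g(3.875) ≈ 2.9580, g(4.25) ≈ 3.0822, g(4.625) ≈ 3.2016, g(5) ≈ 3.3166, g(5.375) ≈ 3.4278, g(5.75) ≈ 3.5355, g(6.125) ≈ 3.6401, g(6.5) ≈ 3.7417.
Sum = Δs · [g(3.875) + g(4.25) + g(4.625) + ...].
Sum ≈ 10.0888.

10.0888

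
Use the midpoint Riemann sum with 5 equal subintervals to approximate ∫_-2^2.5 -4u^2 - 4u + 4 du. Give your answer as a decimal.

-16.785

Δu = (2.5 − (-2))/5 = 0.9.
Midpoints: -1.55, -0.65, 0.25, 1.15, 2.05.
f(-1.55) = 0.59, f(-0.65) = 4.91, f(0.25) = 2.75, f(1.15) = -5.89, f(2.05) = -21.01.
Sum = Δu · [f(-1.55) + f(-0.65) + f(0.25) + f(1.15) + f(2.05)].
Sum = -16.785.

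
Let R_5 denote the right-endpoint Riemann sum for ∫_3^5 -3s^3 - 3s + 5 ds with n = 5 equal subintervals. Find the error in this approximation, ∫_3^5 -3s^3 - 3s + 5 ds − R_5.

Exact integral: ∫_3^5 f(s) ds = -422.
R_5 = -483.92.
Error = -422 − (-483.92) = 61.92.

61.92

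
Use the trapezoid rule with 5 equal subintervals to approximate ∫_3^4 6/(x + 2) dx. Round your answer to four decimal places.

1.0942

Δx = (4 − 3)/5 = 0.2.
f(3) = 1.2, f(3.2) = 15/13, f(3.4) = 10/9, f(3.6) = 15/14, f(3.8) = 30/29, f(4) = 1.
T_5 = (Δx/2)·[f(x_0) + 2f(x_1) + ... + 2f(x_{4}) + f(x_5)].
Sum ≈ 1.0942.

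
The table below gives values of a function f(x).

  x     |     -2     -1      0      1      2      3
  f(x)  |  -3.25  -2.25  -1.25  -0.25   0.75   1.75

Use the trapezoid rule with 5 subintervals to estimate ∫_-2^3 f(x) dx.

Δx = 1.
T_5 = (1/2)·[(-3.25) + 2·(-2.25) + 2·(-1.25) + 2·(-0.25) + 2·0.75 + 1.75] = -3.75.

-3.75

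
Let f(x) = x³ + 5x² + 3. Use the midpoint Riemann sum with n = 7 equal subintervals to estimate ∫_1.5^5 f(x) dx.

367.1171875

Δx = (5 − 1.5)/7 = 0.5.
Midpoints: 1.75, 2.25, 2.75, 3.25, 3.75, 4.25, 4.75.
f(1.75) = 23.671875, f(2.25) = 39.703125, f(2.75) = 61.609375, f(3.25) = 90.140625, f(3.75) = 126.046875, f(4.25) = 170.078125, f(4.75) = 222.984375.
Sum = Δx · [f(1.75) + f(2.25) + f(2.75) + ...].
Sum = 367.1171875.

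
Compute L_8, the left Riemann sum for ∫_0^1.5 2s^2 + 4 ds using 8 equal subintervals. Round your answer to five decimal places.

7.84570

Δs = (1.5 − 0)/8 = 0.1875.
Left endpoints: 0, 0.1875, 0.375, 0.5625, 0.75, 0.9375, 1.125, 1.3125.
f(0) = 4, f(0.1875) = 4.0703125, f(0.375) = 4.28125, f(0.5625) = 4.6328125, f(0.75) = 5.125, f(0.9375) = 5.7578125, f(1.125) = 6.53125, f(1.3125) = 7.4453125.
Sum = Δs · [f(0) + f(0.1875) + f(0.375) + ...].
Sum ≈ 7.84570.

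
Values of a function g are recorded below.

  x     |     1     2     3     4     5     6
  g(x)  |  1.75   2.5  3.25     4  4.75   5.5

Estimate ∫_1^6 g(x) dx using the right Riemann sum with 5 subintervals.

20

Δx = 1.
Sum = 1·[2.5 + 3.25 + 4 + 4.75 + 5.5] = 20.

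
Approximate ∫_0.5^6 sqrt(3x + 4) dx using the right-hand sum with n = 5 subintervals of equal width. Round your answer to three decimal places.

21.322

Δx = (6 − 0.5)/5 = 1.1.
Right endpoints: 1.6, 2.7, 3.8, 4.9, 6.
f(1.6) ≈ 2.966, f(2.7) ≈ 3.479, f(3.8) ≈ 3.924, f(4.9) ≈ 4.324, f(6) ≈ 4.690.
Sum = Δx · [f(1.6) + f(2.7) + f(3.8) + f(4.9) + f(6)].
Sum ≈ 21.322.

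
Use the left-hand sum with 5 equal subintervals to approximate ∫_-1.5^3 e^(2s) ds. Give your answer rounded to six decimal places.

Δs = (3 − (-1.5))/5 = 0.9.
Left endpoints: -1.5, -0.6, 0.3, 1.2, 2.1.
f(-1.5) ≈ 0.049787, f(-0.6) ≈ 0.301194, f(0.3) ≈ 1.822119, f(1.2) ≈ 11.023176, f(2.1) ≈ 66.686331.
Sum = Δs · [f(-1.5) + f(-0.6) + f(0.3) + f(1.2) + f(2.1)].
Sum ≈ 71.894347.

71.894347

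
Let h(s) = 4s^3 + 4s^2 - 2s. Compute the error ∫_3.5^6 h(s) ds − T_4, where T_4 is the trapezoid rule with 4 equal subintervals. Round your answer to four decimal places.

-9.9284

Exact integral: ∫_3.5^6 h(s) ds ≈ 1353.020833.
T_4 = 1362.94921875.
Error ≈ 1353.020833 − 1362.94921875 ≈ -9.9284.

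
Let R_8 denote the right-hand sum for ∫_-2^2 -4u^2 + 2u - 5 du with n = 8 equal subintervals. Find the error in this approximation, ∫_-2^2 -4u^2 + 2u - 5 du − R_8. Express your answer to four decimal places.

-1.3333

Exact integral: ∫_-2^2 f(u) du ≈ -41.333333.
R_8 = -40.
Error ≈ -41.333333 − (-40) ≈ -1.3333.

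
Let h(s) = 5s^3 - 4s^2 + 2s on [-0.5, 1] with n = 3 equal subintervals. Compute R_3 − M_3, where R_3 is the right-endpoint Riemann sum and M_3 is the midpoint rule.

1.3828125

R_3 = 1.8125.
M_3 = 0.4296875.
R_3 − M_3 = 1.3828125.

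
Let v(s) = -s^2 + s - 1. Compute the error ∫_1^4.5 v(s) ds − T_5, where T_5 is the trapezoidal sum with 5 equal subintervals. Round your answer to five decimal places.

Exact integral: ∫_1^4.5 v(s) ds ≈ -23.9166667.
T_5 = -24.2025.
Error ≈ -23.9166667 − (-24.2025) ≈ 0.28583.

0.28583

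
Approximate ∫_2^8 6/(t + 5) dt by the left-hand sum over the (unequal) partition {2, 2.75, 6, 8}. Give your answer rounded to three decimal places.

Subinterval widths: 0.75, 3.25, 2.
Left endpoints: 2, 2.75, 6.
f(2) = 6/7, f(2.75) = 24/31, f(6) = 6/11.
Sum = Σ Δt_i · f(t_i).
Sum ≈ 4.250.

4.250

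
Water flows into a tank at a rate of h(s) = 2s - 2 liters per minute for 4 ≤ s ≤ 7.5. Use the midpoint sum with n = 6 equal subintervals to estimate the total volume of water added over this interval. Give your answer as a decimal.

33.25

Δs = (7.5 − 4)/6 = 7/12.
Midpoints: 103/24, 4.875, 131/24, 145/24, 6.625, 173/24.
h(103/24) = 79/12, h(4.875) = 7.75, h(131/24) = 107/12, h(145/24) = 121/12, h(6.625) = 11.25, h(173/24) = 149/12.
Sum = Δs · [h(103/24) + h(4.875) + h(131/24) + ...].
Sum = 33.25.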